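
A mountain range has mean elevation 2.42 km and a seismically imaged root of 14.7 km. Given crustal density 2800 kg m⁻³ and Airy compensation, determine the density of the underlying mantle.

Airy balance: ρ_c h = (ρ_m − ρ_c) r → ρ_m = ρ_c (1 + h/r).
ρ_m = 2800 × (1 + 2.42 km/14.7 km) = 3260 kg m⁻³.

3260 kg m⁻³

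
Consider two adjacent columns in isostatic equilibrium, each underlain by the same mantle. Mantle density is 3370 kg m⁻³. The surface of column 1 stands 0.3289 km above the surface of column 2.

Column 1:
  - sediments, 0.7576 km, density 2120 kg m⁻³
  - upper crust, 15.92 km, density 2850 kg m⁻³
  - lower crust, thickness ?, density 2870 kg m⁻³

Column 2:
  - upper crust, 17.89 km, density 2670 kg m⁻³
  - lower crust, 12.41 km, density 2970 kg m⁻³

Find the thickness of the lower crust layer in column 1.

Take the compensation level at the base of the deeper column (depth z_c below the surface of column 1) and equate Σ ρ_i t_i down to z_c; mantle fills any gap and the z_c terms cancel.
Column 1: 0.7576×2120 + 15.92×2850 + x×2870 + (z_c − 16.6776 − x)×3370
Column 2: 0.3289×0 + 17.89×2670 + 12.41×2970 + (z_c − 0.3289 − 30.3)×3370
The z_c×3370 term appears on both sides and cancels. Collect the known terms of each column as K = Σ(ρt)_known − 3370 × (depth of known layers): K_1 = 46978.112 − 3370×16.6776 = −9225.4; K_2 = 84624 − 3370×(0.3289 + 30.3) = −18595.393.
Balance: K_1 − x×(3370 − 2870) = K_2, so x = (K_1 − K_2)/(3370 − 2870) = 9369.99/500 = 18.7 km.

18.7 km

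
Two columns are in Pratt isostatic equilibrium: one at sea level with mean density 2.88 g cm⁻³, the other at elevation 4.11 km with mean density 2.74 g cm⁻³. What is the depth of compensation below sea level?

ρ_ref D = ρ (D + h) → D (ρ_ref − ρ) = ρ h.
D = ρ h/(ρ_ref − ρ) = 2.74 × 4.11 km/(2.88 − 2.74) = 80.4 km.

80.4 km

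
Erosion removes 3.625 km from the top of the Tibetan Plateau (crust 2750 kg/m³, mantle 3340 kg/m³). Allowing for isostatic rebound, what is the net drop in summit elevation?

0.64 km

Rebound u = e ρ_c/ρ_m = 3.625 km × 2750/3340 = 2.985 km.
Net surface drop = e − u = 3.625 km − 2.985 km = e (ρ_m − ρ_c)/ρ_m = 0.64 km.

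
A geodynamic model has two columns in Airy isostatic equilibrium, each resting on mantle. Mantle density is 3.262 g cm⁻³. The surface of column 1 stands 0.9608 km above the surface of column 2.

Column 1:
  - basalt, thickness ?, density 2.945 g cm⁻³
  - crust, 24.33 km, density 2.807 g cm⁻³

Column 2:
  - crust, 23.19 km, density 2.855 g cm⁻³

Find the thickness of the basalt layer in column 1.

4.74 km

Take the compensation level at the base of the deeper column (depth z_c below the surface of column 1) and equate Σ ρ_i t_i down to z_c; mantle fills any gap and the z_c terms cancel.
Column 1: x×2.945 + 24.33×2.807 + (z_c − 24.33 − x)×3.262
Column 2: 0.9608×0 + 23.19×2.855 + (z_c − 0.9608 − 23.19)×3.262
The z_c×3.262 term appears on both sides and cancels. Collect the known terms of each column as K = Σ(ρt)_known − 3.262 × (depth of known layers): K_1 = 68.29431 − 3.262×24.33 = −11.07015; K_2 = 66.20745 − 3.262×(0.9608 + 23.19) = −12.5724596.
Balance: K_1 − x×(3.262 − 2.945) = K_2, so x = (K_1 − K_2)/(3.262 − 2.945) = 1.50231/0.317 = 4.74 km.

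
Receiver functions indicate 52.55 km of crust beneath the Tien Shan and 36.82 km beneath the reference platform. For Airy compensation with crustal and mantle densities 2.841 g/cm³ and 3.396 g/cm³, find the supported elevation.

Excess crust Δ = 52.55 km − 36.82 km = 15.73 km, split between elevation h and root r with h + r = Δ.
Airy balance ρ_c h = (ρ_m − ρ_c) r gives r = h ρ_c/(ρ_m − ρ_c), so h (1 + ρ_c/(ρ_m − ρ_c)) = Δ, i.e. h = Δ (ρ_m − ρ_c)/ρ_m.
h = 15.73 km × 0.555/3.396 = 2.57 km.

2.57 km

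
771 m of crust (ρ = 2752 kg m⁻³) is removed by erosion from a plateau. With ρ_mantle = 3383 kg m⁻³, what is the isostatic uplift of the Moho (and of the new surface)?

Unloading: uplift u = e ρ_c/ρ_m = 771 m × 2752/3383 = 627 m.

627 m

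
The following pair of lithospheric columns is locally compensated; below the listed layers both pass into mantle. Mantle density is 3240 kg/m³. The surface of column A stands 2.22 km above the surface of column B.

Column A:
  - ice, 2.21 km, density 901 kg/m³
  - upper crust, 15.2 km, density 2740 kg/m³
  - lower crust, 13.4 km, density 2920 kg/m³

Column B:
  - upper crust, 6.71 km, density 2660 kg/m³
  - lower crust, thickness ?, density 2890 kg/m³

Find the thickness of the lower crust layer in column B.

Take the compensation level at the base of the deeper column (depth z_c below the surface of column A) and equate Σ ρ_i t_i down to z_c; mantle fills any gap and the z_c terms cancel.
Column A: 2.21×901 + 15.2×2740 + 13.4×2920 + (z_c − 30.81)×3240
Column B: 2.22×0 + 6.71×2660 + x×2890 + (z_c − 2.22 − 6.71 − x)×3240
The z_c×3240 term appears on both sides and cancels. Collect the known terms of each column as K = Σ(ρt)_known − 3240 × (depth of known layers): K_A = 82767.21 − 3240×30.81 = −17057.19; K_B = 17848.6 − 3240×(2.22 + 6.71) = −11084.6.
Balance: K_A = K_B − x×(3240 − 2890), so x = (K_B − K_A)/(3240 − 2890) = 5972.59/350 = 17.1 km.

17.1 km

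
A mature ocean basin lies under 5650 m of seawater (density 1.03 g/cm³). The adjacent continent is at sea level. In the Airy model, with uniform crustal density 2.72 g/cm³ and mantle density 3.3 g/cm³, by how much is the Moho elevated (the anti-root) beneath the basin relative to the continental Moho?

16500 m

For local isostatic compensation: replacing crust with seawater at the top is compensated by replacing crust with mantle at the base: d (ρ_c − ρ_w) = a (ρ_m − ρ_c).
a = d (ρ_c − ρ_w)/(ρ_m − ρ_c) = 5650 m × 1.69/0.58 = 16500 m.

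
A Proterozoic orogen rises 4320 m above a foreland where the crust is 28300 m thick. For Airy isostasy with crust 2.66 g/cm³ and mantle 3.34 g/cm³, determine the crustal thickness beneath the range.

49500 m

Root depth r = h ρ_c / (ρ_m − ρ_c) = 4320 m × 2.66 / 0.68 = 16900 m.
Total thickness = T + h + r = 28300 m + 4320 m + 16900 m = 49500 m.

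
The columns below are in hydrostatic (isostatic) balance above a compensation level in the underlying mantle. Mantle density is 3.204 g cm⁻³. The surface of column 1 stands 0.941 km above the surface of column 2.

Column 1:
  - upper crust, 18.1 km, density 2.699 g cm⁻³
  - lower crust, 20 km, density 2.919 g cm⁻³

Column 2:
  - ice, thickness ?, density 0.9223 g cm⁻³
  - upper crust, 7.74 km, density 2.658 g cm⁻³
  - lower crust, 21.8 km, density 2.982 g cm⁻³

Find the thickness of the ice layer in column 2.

1.21 km

Take the compensation level at the base of the deeper column (depth z_c below the surface of column 1) and equate Σ ρ_i t_i down to z_c; mantle fills any gap and the z_c terms cancel.
Column 1: 18.1×2.699 + 20×2.919 + (z_c − 38.1)×3.204
Column 2: 0.941×0 + x×0.9223 + 7.74×2.658 + 21.8×2.982 + (z_c − 0.941 − 29.54 − x)×3.204
The z_c×3.204 term appears on both sides and cancels. Collect the known terms of each column as K = Σ(ρt)_known − 3.204 × (depth of known layers): K_1 = 107.2319 − 3.204×38.1 = −14.8405; K_2 = 85.58052 − 3.204×(0.941 + 29.54) = −12.080604.
Balance: K_1 = K_2 − x×(3.204 − 0.9223), so x = (K_2 − K_1)/(3.204 − 0.9223) = 2.7599/2.2817 = 1.21 km.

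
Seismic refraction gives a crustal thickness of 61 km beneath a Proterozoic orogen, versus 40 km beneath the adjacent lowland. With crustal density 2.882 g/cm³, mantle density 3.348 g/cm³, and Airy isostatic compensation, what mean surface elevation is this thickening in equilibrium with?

Excess crust Δ = 61 km − 40 km = 21 km, split between elevation h and root r with h + r = Δ.
Airy balance ρ_c h = (ρ_m − ρ_c) r gives r = h ρ_c/(ρ_m − ρ_c), so h (1 + ρ_c/(ρ_m − ρ_c)) = Δ, i.e. h = Δ (ρ_m − ρ_c)/ρ_m.
h = 21 km × 0.466/3.348 = 2.92 km.

2.92 km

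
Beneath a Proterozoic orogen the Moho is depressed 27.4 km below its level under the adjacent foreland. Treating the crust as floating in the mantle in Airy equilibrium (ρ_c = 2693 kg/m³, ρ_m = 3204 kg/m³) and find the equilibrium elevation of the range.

5.2 km

Balancing pressure at the compensation depth: ρ_c h = (ρ_m − ρ_c) r.
h = r (ρ_m − ρ_c) / ρ_c = 27.4 km × (3204 − 2693) / 2693 = 5.2 km.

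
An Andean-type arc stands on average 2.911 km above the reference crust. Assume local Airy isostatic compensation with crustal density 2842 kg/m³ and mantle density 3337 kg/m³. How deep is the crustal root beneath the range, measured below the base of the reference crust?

For local isostatic compensation: the weight of the topography is balanced by the buoyancy of the root, ρ_c h = (ρ_m − ρ_c) r.
r = h · ρ_c / (ρ_m − ρ_c) = 2.911 km × 2842 / (3337 − 2842) = 16.7 km.

16.7 km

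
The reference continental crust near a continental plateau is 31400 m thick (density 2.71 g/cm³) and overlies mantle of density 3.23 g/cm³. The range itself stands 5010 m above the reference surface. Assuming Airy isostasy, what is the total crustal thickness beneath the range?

62500 m

Root depth r = h ρ_c / (ρ_m − ρ_c) = 5010 m × 2.71 / 0.52 = 26110 m.
Total thickness = T + h + r = 31400 m + 5010 m + 26110 m = 62500 m.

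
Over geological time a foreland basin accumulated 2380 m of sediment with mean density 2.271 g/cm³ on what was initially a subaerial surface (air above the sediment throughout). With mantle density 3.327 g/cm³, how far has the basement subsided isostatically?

1620 m

Subaerial load: s = t ρ_sed / ρ_m = 2380 m × 2.271/3.327 = 1620 m.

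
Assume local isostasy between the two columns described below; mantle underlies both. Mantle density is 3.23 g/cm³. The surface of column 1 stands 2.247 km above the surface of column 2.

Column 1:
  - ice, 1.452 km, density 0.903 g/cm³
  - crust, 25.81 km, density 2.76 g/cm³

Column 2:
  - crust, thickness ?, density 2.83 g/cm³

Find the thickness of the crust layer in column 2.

20.6 km

Take the compensation level at the base of the deeper column (depth z_c below the surface of column 1) and equate Σ ρ_i t_i down to z_c; mantle fills any gap and the z_c terms cancel.
Column 1: 1.452×0.903 + 25.81×2.76 + (z_c − 27.262)×3.23
Column 2: 2.247×0 + x×2.83 + (z_c − 2.247 − 0 − x)×3.23
The z_c×3.23 term appears on both sides and cancels. Collect the known terms of each column as K = Σ(ρt)_known − 3.23 × (depth of known layers): K_1 = 72.546756 − 3.23×27.262 = −15.509504; K_2 = 0 − 3.23×(2.247 + 0) = −7.25781.
Balance: K_1 = K_2 − x×(3.23 − 2.83), so x = (K_2 − K_1)/(3.23 − 2.83) = 8.25169/0.4 = 20.6 km.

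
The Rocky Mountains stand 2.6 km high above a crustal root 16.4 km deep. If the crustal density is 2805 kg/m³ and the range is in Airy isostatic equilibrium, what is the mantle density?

Airy balance: ρ_c h = (ρ_m − ρ_c) r → ρ_m = ρ_c (1 + h/r).
ρ_m = 2805 × (1 + 2.6 km/16.4 km) = 3250 kg/m³.

3250 kg/m³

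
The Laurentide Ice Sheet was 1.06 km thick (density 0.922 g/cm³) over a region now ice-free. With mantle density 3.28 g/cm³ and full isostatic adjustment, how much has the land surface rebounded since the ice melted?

0.298 km

Removing the load lets mantle flow back in; uplift u satisfies ρ_ice t = ρ_m u.
u = t ρ_ice/ρ_m = 1.06 km × 0.922/3.28 = 0.298 km.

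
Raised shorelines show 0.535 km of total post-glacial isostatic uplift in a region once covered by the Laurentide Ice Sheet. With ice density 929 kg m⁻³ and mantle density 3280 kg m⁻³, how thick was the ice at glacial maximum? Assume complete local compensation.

1.89 km

u = t ρ_ice/ρ_m → t = u ρ_m/ρ_ice = 0.535 km × 3280/929 = 1.89 km.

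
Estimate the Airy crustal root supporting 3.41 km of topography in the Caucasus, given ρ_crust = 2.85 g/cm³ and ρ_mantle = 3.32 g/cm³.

20.7 km

Balancing pressure at the compensation depth: the weight of the topography is balanced by the buoyancy of the root, ρ_c h = (ρ_m − ρ_c) r.
r = h · ρ_c / (ρ_m − ρ_c) = 3.41 km × 2.85 / (3.32 − 2.85) = 20.7 km.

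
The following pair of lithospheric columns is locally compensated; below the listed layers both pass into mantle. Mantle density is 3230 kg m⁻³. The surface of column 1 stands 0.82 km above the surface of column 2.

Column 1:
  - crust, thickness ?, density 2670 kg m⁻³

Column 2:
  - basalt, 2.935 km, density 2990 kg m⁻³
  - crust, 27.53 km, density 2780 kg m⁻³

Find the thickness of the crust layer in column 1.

28.1 km

Take the compensation level at the base of the deeper column (depth z_c below the surface of column 1) and equate Σ ρ_i t_i down to z_c; mantle fills any gap and the z_c terms cancel.
Column 1: x×2670 + (z_c − 0 − x)×3230
Column 2: 0.82×0 + 2.935×2990 + 27.53×2780 + (z_c − 0.82 − 30.465)×3230
The z_c×3230 term appears on both sides and cancels. Collect the known terms of each column as K = Σ(ρt)_known − 3230 × (depth of known layers): K_1 = 0 − 3230×0 = 0; K_2 = 85309.05 − 3230×(0.82 + 30.465) = −15741.5.
Balance: K_1 − x×(3230 − 2670) = K_2, so x = (K_1 − K_2)/(3230 − 2670) = 15741.5/560 = 28.1 km.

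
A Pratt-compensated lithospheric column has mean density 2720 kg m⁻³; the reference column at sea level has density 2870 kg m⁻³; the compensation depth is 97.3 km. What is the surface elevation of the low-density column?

ρ_ref D = ρ (D + h) → h = D (ρ_ref − ρ)/ρ.
h = 97.3 km × (2870 − 2720)/2720 = 5.37 km.

5.37 km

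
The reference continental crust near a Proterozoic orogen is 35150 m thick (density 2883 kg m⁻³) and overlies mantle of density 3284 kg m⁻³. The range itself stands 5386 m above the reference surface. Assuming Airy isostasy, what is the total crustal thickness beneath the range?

79300 m

Root depth r = h ρ_c / (ρ_m − ρ_c) = 5386 m × 2883 / 401 = 38720 m.
Total thickness = T + h + r = 35150 m + 5386 m + 38720 m = 79300 m.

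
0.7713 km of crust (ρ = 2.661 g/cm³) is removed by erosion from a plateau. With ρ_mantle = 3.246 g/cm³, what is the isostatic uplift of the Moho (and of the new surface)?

0.632 km

Unloading: uplift u = e ρ_c/ρ_m = 0.7713 km × 2.661/3.246 = 0.632 km.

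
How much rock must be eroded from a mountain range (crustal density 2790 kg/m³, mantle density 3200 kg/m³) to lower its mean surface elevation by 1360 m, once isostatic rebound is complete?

Net drop Δ = e − u = e − e ρ_c/ρ_m = e (ρ_m − ρ_c)/ρ_m.
e = Δ ρ_m/(ρ_m − ρ_c) = 1360 m × 3200/410 = 10600 m.

10600 m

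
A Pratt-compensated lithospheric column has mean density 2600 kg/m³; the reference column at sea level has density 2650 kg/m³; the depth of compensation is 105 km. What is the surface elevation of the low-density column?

ρ_ref D = ρ (D + h) → h = D (ρ_ref − ρ)/ρ.
h = 105 km × (2650 − 2600)/2600 = 2.02 km.

2.02 km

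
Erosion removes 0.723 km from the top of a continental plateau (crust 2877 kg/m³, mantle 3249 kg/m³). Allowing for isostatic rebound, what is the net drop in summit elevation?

Rebound u = e ρ_c/ρ_m = 0.723 km × 2877/3249 = 0.6402 km.
Net surface drop = e − u = 0.723 km − 0.6402 km = e (ρ_m − ρ_c)/ρ_m = 0.0828 km.

0.0828 km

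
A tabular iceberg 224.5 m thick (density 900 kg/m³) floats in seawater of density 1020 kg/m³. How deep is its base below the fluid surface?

198 m

Draft d = t ρ_obj/ρ_fluid = 224.5 m × 900/1020 = 198 m.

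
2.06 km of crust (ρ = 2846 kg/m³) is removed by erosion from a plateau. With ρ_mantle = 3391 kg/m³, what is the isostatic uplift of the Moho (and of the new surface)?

1.73 km

Unloading: uplift u = e ρ_c/ρ_m = 2.06 km × 2846/3391 = 1.73 km.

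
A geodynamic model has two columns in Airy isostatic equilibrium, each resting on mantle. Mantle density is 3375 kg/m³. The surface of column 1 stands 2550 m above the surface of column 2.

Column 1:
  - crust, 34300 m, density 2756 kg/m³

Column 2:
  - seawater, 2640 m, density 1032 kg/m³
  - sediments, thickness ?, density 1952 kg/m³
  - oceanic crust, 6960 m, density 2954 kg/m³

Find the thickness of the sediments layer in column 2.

Take the compensation level at the base of the deeper column (depth z_c below the surface of column 1) and equate Σ ρ_i t_i down to z_c; mantle fills any gap and the z_c terms cancel.
Column 1: 34300×2756 + (z_c − 34300)×3375
Column 2: 2550×0 + 2640×1032 + x×1952 + 6960×2954 + (z_c − 2550 − 9600 − x)×3375
The z_c×3375 term appears on both sides and cancels. Collect the known terms of each column as K = Σ(ρt)_known − 3375 × (depth of known layers): K_1 = 94530800 − 3375×34300 = −21231700; K_2 = 23284320 − 3375×(2550 + 9600) = −17721930.
Balance: K_1 = K_2 − x×(3375 − 1952), so x = (K_2 − K_1)/(3375 − 1952) = 3509770/1423 = 2470 m.

2470 m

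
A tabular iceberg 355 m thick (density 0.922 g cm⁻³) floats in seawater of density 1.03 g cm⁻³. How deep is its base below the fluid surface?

Draft d = t ρ_obj/ρ_fluid = 355 m × 0.922/1.03 = 318 m.

318 m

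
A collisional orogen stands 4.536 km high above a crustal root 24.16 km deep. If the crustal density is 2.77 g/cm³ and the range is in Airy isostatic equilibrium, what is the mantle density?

Airy balance: ρ_c h = (ρ_m − ρ_c) r → ρ_m = ρ_c (1 + h/r).
ρ_m = 2.77 × (1 + 4.536 km/24.16 km) = 3.29 g/cm³.

3.29 g/cm³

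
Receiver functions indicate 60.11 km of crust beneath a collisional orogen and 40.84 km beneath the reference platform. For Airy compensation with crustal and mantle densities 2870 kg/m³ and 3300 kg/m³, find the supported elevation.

2.51 km

Excess crust Δ = 60.11 km − 40.84 km = 19.27 km, split between elevation h and root r with h + r = Δ.
Airy balance ρ_c h = (ρ_m − ρ_c) r gives r = h ρ_c/(ρ_m − ρ_c), so h (1 + ρ_c/(ρ_m − ρ_c)) = Δ, i.e. h = Δ (ρ_m − ρ_c)/ρ_m.
h = 19.27 km × 430/3300 = 2.51 km.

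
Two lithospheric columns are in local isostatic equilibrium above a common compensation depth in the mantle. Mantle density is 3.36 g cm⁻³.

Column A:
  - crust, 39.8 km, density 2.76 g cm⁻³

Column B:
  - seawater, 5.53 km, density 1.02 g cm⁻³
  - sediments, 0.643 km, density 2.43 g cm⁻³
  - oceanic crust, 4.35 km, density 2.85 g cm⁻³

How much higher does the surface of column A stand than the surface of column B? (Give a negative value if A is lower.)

For any compensation level in the mantle, the mantle terms cancel and isostasy reduces to e = (Σt_A − Σt_B) − (Σ(ρt)_A − Σ(ρt)_B) / ρ_m.
Σt_A = 39.8 km; Σt_B = 10.523 km; Σ(ρt)_A = 109.848; Σ(ρt)_B = 19.60059 (in km·g cm⁻³).
e = (39.8 − 10.523) − (109.848 − 19.60059) / 3.36 = 2.42 km.

2.42 km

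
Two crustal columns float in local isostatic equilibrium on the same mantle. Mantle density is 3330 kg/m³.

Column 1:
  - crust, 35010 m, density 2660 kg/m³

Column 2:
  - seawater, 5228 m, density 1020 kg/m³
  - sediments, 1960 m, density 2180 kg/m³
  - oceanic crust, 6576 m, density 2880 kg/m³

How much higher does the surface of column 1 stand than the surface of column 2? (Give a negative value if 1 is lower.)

For any compensation level in the mantle, the mantle terms cancel and isostasy reduces to e = (Σt_1 − Σt_2) − (Σ(ρt)_1 − Σ(ρt)_2) / ρ_m.
Σt_1 = 35010 m; Σt_2 = 13764 m; Σ(ρt)_1 = 93126600; Σ(ρt)_2 = 28544240 (in m·kg/m³).
e = (35010 − 13764) − (93126600 − 28544240) / 3330 = 1850 m.

1850 m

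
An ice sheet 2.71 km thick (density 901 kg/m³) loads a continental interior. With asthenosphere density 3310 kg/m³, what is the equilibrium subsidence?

0.738 km

Balancing pressure at the compensation depth: the ice load ρ_ice t is balanced by mantle displaced below, ρ_m s.
s = t ρ_ice / ρ_m = 2.71 km × 901/3310 = 0.738 km.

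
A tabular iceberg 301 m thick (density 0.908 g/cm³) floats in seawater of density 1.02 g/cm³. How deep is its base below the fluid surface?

Draft d = t ρ_obj/ρ_fluid = 301 m × 0.908/1.02 = 268 m.

268 m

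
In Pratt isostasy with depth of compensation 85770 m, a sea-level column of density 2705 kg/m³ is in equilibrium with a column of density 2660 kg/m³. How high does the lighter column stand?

1450 m

ρ_ref D = ρ (D + h) → h = D (ρ_ref − ρ)/ρ.
h = 85770 m × (2705 − 2660)/2660 = 1450 m.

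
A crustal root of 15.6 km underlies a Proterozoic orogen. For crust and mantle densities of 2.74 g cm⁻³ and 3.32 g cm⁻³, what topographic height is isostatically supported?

For local isostatic compensation: ρ_c h = (ρ_m − ρ_c) r.
h = r (ρ_m − ρ_c) / ρ_c = 15.6 km × (3.32 − 2.74) / 2.74 = 3.3 km.

3.3 km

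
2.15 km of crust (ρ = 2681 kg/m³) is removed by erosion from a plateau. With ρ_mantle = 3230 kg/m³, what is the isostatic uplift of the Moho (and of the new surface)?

1.78 km

Unloading: uplift u = e ρ_c/ρ_m = 2.15 km × 2681/3230 = 1.78 km.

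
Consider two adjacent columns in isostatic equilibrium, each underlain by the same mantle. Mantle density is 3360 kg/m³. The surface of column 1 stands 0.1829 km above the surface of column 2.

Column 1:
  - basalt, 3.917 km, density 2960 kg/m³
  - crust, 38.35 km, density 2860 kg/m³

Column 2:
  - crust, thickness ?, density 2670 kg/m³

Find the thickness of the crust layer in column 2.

Take the compensation level at the base of the deeper column (depth z_c below the surface of column 1) and equate Σ ρ_i t_i down to z_c; mantle fills any gap and the z_c terms cancel.
Column 1: 3.917×2960 + 38.35×2860 + (z_c − 42.267)×3360
Column 2: 0.1829×0 + x×2670 + (z_c − 0.1829 − 0 − x)×3360
The z_c×3360 term appears on both sides and cancels. Collect the known terms of each column as K = Σ(ρt)_known − 3360 × (depth of known layers): K_1 = 121275.32 − 3360×42.267 = −20741.8; K_2 = 0 − 3360×(0.1829 + 0) = −614.544.
Balance: K_1 = K_2 − x×(3360 − 2670), so x = (K_2 − K_1)/(3360 − 2670) = 20127.3/690 = 29.2 km.

29.2 km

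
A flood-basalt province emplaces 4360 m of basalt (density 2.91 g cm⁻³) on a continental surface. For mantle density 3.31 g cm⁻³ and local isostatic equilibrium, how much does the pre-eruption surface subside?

3830 m

Subaerial loading: s = t ρ_load / ρ_m.
s = 4360 m × 2.91/3.31 = 3830 m.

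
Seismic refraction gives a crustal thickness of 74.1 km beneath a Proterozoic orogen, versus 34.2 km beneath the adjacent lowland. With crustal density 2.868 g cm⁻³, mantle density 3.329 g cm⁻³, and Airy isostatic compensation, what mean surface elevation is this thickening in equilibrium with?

Excess crust Δ = 74.1 km − 34.2 km = 39.9 km, split between elevation h and root r with h + r = Δ.
Airy balance ρ_c h = (ρ_m − ρ_c) r gives r = h ρ_c/(ρ_m − ρ_c), so h (1 + ρ_c/(ρ_m − ρ_c)) = Δ, i.e. h = Δ (ρ_m − ρ_c)/ρ_m.
h = 39.9 km × 0.461/3.329 = 5.53 km.

5.53 km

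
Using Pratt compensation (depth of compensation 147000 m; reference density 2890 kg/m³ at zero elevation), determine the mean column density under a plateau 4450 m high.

Pratt balance: ρ_ref D = ρ (D + h).
ρ = ρ_ref D/(D + h) = 2890 × 147000 m/(147000 m + 4450 m) = 2810 kg/m³.

2810 kg/m³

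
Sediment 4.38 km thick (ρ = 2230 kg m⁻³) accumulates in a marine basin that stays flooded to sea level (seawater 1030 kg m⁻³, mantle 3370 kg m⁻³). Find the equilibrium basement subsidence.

2.25 km

Submarine loading: the sediment displaces seawater, and the subsidence is in turn flooded, so s (ρ_m − ρ_w) = t (ρ_sed − ρ_w).
s = 4.38 km × (2230 − 1030) / (3370 − 1030) = 2.25 km.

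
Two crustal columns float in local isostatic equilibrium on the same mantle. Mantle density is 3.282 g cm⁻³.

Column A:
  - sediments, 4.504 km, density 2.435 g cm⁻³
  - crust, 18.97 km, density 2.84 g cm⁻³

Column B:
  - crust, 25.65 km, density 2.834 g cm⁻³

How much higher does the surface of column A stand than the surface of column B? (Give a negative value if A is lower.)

0.216 km

For any compensation level in the mantle, the mantle terms cancel and isostasy reduces to e = (Σt_A − Σt_B) − (Σ(ρt)_A − Σ(ρt)_B) / ρ_m.
Σt_A = 23.474 km; Σt_B = 25.65 km; Σ(ρt)_A = 64.84204; Σ(ρt)_B = 72.6921 (in km·g cm⁻³).
e = (23.474 − 25.65) − (64.84204 − 72.6921) / 3.282 = 0.216 km.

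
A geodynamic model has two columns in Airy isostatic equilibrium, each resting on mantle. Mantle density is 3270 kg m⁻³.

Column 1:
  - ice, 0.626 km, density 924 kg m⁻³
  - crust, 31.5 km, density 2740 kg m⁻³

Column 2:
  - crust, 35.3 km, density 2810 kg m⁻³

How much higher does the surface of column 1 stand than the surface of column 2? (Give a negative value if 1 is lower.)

For any compensation level in the mantle, the mantle terms cancel and isostasy reduces to e = (Σt_1 − Σt_2) − (Σ(ρt)_1 − Σ(ρt)_2) / ρ_m.
Σt_1 = 32.126 km; Σt_2 = 35.3 km; Σ(ρt)_1 = 86888.424; Σ(ρt)_2 = 99193 (in km·kg m⁻³).
e = (32.126 − 35.3) − (86888.424 − 99193) / 3270 = 0.589 km.

0.589 km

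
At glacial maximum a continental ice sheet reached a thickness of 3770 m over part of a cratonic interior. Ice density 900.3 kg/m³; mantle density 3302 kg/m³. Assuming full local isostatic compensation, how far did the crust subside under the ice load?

Equating mass per unit area of the two columns: the ice load ρ_ice t is balanced by mantle displaced below, ρ_m s.
s = t ρ_ice / ρ_m = 3770 m × 900.3/3302 = 1030 m.

1030 m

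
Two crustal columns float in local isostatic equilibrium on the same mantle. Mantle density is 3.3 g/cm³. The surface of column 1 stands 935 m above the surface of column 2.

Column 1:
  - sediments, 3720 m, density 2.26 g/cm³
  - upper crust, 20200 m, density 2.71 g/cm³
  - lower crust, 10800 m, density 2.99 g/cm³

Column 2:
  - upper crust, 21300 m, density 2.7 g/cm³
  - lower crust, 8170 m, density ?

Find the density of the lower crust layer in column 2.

Take the compensation level at the base of the deeper column (depth z_c below the surface of column 1) and equate Σ ρ_i t_i down to z_c; mantle fills any gap and the z_c terms cancel.
Column 1: 3720×2.26 + 20200×2.71 + 10800×2.99 + (z_c − 34720)×3.3
Column 2: 935×0 + 21300×2.7 + 8170×ρ + (z_c − 935 − 29470)×3.3
The z_c×3.3 term appears on both sides and cancels. Collect the known terms of each column as K = Σ(ρt)_known − 3.3 × (depth of known layers): K_1 = 95441.2 − 3.3×34720 = −19134.8; K_2 = 57510 − 3.3×(935 + 29470) = −42826.5.
Balance: K_1 = K_2 + 8170×ρ, so ρ = (K_1 − K_2)/8170 = 23691.7/8170 = 2.9 g/cm³.

2.9 g/cm³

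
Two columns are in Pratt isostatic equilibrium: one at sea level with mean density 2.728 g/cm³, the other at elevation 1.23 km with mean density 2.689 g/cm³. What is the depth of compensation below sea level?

ρ_ref D = ρ (D + h) → D (ρ_ref − ρ) = ρ h.
D = ρ h/(ρ_ref − ρ) = 2.689 × 1.23 km/(2.728 − 2.689) = 84.8 km.

84.8 km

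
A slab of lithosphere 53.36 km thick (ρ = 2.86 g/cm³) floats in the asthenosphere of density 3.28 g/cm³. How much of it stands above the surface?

Floating equilibrium: submerged depth d = t ρ_obj/ρ_fluid = 53.36 km × 2.86/3.28 = 46.53 km.
Freeboard = t − d = 53.36 km − 46.53 km = 6.83 km.

6.83 km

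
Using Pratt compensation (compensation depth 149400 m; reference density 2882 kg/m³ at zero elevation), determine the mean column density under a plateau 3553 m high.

2820 kg/m³

Pratt balance: ρ_ref D = ρ (D + h).
ρ = ρ_ref D/(D + h) = 2882 × 149400 m/(149400 m + 3553 m) = 2820 kg/m³.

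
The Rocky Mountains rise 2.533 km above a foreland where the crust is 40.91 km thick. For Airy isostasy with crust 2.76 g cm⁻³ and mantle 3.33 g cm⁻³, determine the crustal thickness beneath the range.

55.7 km

Root depth r = h ρ_c / (ρ_m − ρ_c) = 2.533 km × 2.76 / 0.57 = 12.27 km.
Total thickness = T + h + r = 40.91 km + 2.533 km + 12.27 km = 55.7 km.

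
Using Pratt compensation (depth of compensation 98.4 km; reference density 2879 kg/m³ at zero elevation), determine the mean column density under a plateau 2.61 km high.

Pratt balance: ρ_ref D = ρ (D + h).
ρ = ρ_ref D/(D + h) = 2879 × 98.4 km/(98.4 km + 2.61 km) = 2800 kg/m³.

2800 kg/m³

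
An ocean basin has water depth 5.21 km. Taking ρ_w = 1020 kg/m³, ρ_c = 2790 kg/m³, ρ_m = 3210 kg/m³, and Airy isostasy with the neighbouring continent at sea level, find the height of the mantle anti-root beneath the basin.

22 km

Equating mass per unit area of the two columns: replacing crust with seawater at the top is compensated by replacing crust with mantle at the base: d (ρ_c − ρ_w) = a (ρ_m − ρ_c).
a = d (ρ_c − ρ_w)/(ρ_m − ρ_c) = 5.21 km × 1770/420 = 22 km.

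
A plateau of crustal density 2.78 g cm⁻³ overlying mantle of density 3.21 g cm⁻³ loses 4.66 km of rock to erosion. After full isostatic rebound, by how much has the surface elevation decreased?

0.624 km

Rebound u = e ρ_c/ρ_m = 4.66 km × 2.78/3.21 = 4.036 km.
Net surface drop = e − u = 4.66 km − 4.036 km = e (ρ_m − ρ_c)/ρ_m = 0.624 km.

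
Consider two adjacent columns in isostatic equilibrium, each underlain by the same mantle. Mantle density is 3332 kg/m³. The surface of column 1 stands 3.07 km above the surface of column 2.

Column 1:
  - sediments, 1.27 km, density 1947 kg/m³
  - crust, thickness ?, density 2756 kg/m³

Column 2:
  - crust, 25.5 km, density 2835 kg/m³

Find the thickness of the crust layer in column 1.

36.7 km

Take the compensation level at the base of the deeper column (depth z_c below the surface of column 1) and equate Σ ρ_i t_i down to z_c; mantle fills any gap and the z_c terms cancel.
Column 1: 1.27×1947 + x×2756 + (z_c − 1.27 − x)×3332
Column 2: 3.07×0 + 25.5×2835 + (z_c − 3.07 − 25.5)×3332
The z_c×3332 term appears on both sides and cancels. Collect the known terms of each column as K = Σ(ρt)_known − 3332 × (depth of known layers): K_1 = 2472.69 − 3332×1.27 = −1758.95; K_2 = 72292.5 − 3332×(3.07 + 25.5) = −22902.74.
Balance: K_1 − x×(3332 − 2756) = K_2, so x = (K_1 − K_2)/(3332 − 2756) = 21143.8/576 = 36.7 km.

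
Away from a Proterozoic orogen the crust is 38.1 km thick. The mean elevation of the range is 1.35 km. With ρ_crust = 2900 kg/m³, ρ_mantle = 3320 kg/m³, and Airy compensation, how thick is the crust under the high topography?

48.8 km

Root depth r = h ρ_c / (ρ_m − ρ_c) = 1.35 km × 2900 / 420 = 9.321 km.
Total thickness = T + h + r = 38.1 km + 1.35 km + 9.321 km = 48.8 km.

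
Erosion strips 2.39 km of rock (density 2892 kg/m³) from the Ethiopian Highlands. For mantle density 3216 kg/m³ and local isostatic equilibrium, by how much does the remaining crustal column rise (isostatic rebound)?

Unloading: uplift u = e ρ_c/ρ_m = 2.39 km × 2892/3216 = 2.15 km.

2.15 km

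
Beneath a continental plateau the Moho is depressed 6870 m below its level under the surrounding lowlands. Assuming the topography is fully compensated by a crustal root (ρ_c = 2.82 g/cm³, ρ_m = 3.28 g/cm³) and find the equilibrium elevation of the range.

1120 m

By Archimedes' principle applied to the lithosphere: ρ_c h = (ρ_m − ρ_c) r.
h = r (ρ_m − ρ_c) / ρ_c = 6870 m × (3.28 − 2.82) / 2.82 = 1120 m.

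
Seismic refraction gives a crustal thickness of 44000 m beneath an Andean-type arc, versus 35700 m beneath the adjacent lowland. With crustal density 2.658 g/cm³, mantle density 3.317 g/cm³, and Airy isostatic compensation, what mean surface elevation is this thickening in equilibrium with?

1650 m

Excess crust Δ = 44000 m − 35700 m = 8300 m, split between elevation h and root r with h + r = Δ.
Airy balance ρ_c h = (ρ_m − ρ_c) r gives r = h ρ_c/(ρ_m − ρ_c), so h (1 + ρ_c/(ρ_m − ρ_c)) = Δ, i.e. h = Δ (ρ_m − ρ_c)/ρ_m.
h = 8300 m × 0.659/3.317 = 1650 m.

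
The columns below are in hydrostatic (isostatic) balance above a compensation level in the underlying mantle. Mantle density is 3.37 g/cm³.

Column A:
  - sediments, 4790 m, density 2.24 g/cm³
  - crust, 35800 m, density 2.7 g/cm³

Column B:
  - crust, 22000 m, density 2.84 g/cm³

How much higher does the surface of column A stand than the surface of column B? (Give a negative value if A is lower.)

5260 m

For any compensation level in the mantle, the mantle terms cancel and isostasy reduces to e = (Σt_A − Σt_B) − (Σ(ρt)_A − Σ(ρt)_B) / ρ_m.
Σt_A = 40590 m; Σt_B = 22000 m; Σ(ρt)_A = 107389.6; Σ(ρt)_B = 62480 (in m·g/cm³).
e = (40590 − 22000) − (107389.6 − 62480) / 3.37 = 5260 m.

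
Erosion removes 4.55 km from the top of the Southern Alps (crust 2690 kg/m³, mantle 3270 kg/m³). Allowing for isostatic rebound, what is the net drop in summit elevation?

Rebound u = e ρ_c/ρ_m = 4.55 km × 2690/3270 = 3.743 km.
Net surface drop = e − u = 4.55 km − 3.743 km = e (ρ_m − ρ_c)/ρ_m = 0.807 km.

0.807 km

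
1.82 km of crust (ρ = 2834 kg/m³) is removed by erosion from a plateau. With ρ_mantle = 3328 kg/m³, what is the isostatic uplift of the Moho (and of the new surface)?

Unloading: uplift u = e ρ_c/ρ_m = 1.82 km × 2834/3328 = 1.55 km.

1.55 km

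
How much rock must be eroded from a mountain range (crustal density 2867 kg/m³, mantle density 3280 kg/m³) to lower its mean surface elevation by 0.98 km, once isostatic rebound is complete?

7.78 km

Net drop Δ = e − u = e − e ρ_c/ρ_m = e (ρ_m − ρ_c)/ρ_m.
e = Δ ρ_m/(ρ_m − ρ_c) = 0.98 km × 3280/413 = 7.78 km.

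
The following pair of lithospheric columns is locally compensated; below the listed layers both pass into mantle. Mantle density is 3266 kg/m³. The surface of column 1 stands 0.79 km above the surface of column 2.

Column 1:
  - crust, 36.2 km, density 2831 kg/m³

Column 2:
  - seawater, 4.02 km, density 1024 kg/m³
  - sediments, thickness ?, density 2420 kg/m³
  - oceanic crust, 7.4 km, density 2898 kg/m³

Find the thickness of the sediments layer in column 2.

1.69 km

Take the compensation level at the base of the deeper column (depth z_c below the surface of column 1) and equate Σ ρ_i t_i down to z_c; mantle fills any gap and the z_c terms cancel.
Column 1: 36.2×2831 + (z_c − 36.2)×3266
Column 2: 0.79×0 + 4.02×1024 + x×2420 + 7.4×2898 + (z_c − 0.79 − 11.42 − x)×3266
The z_c×3266 term appears on both sides and cancels. Collect the known terms of each column as K = Σ(ρt)_known − 3266 × (depth of known layers): K_1 = 102482.2 − 3266×36.2 = −15747; K_2 = 25561.68 − 3266×(0.79 + 11.42) = −14316.18.
Balance: K_1 = K_2 − x×(3266 − 2420), so x = (K_2 − K_1)/(3266 − 2420) = 1430.82/846 = 1.69 km.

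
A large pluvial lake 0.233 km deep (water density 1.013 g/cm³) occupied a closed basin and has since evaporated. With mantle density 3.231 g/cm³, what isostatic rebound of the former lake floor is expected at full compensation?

u = d ρ_w/ρ_m = 0.233 km × 1.013/3.231 = 0.0731 km.

0.0731 km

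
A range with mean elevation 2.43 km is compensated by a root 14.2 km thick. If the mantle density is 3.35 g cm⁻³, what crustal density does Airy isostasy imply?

ρ_c h = (ρ_m − ρ_c) r → ρ_c (h + r) = ρ_m r → ρ_c = ρ_m r / (h + r).
ρ_c = 3.35 × 14.2 km / (2.43 km + 14.2 km) = 2.86 g cm⁻³.

2.86 g cm⁻³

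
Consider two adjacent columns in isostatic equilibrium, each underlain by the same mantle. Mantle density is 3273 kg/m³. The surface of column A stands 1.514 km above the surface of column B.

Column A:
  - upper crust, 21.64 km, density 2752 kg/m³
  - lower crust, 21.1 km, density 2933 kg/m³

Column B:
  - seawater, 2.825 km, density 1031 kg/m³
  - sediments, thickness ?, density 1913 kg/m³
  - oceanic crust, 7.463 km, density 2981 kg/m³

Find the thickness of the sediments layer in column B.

Take the compensation level at the base of the deeper column (depth z_c below the surface of column A) and equate Σ ρ_i t_i down to z_c; mantle fills any gap and the z_c terms cancel.
Column A: 21.64×2752 + 21.1×2933 + (z_c − 42.74)×3273
Column B: 1.514×0 + 2.825×1031 + x×1913 + 7.463×2981 + (z_c − 1.514 − 10.288 − x)×3273
The z_c×3273 term appears on both sides and cancels. Collect the known terms of each column as K = Σ(ρt)_known − 3273 × (depth of known layers): K_A = 121439.58 − 3273×42.74 = −18448.44; K_B = 25159.778 − 3273×(1.514 + 10.288) = −13468.168.
Balance: K_A = K_B − x×(3273 − 1913), so x = (K_B − K_A)/(3273 − 1913) = 4980.27/1360 = 3.66 km.

3.66 km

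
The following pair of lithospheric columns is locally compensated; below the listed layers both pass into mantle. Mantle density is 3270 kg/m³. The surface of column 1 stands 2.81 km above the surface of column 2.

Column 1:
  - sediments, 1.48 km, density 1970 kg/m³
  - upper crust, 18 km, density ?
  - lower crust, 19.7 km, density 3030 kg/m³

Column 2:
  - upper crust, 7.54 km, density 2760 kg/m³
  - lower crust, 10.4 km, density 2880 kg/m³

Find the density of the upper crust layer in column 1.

Take the compensation level at the base of the deeper column (depth z_c below the surface of column 1) and equate Σ ρ_i t_i down to z_c; mantle fills any gap and the z_c terms cancel.
Column 1: 1.48×1970 + 18×ρ + 19.7×3030 + (z_c − 39.18)×3270
Column 2: 2.81×0 + 7.54×2760 + 10.4×2880 + (z_c − 2.81 − 17.94)×3270
The z_c×3270 term appears on both sides and cancels. Collect the known terms of each column as K = Σ(ρt)_known − 3270 × (depth of known layers): K_1 = 62606.6 − 3270×39.18 = −65512; K_2 = 50762.4 − 3270×(2.81 + 17.94) = −17090.1.
Balance: K_1 + 18×ρ = K_2, so ρ = (K_2 − K_1)/18 = 48421.9/18 = 2690 kg/m³.

2690 kg/m³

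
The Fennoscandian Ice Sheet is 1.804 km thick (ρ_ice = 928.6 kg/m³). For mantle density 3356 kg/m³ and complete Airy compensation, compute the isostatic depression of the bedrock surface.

Isostatic balance requires: the ice load ρ_ice t is balanced by mantle displaced below, ρ_m s.
s = t ρ_ice / ρ_m = 1.804 km × 928.6/3356 = 0.499 km.

0.499 km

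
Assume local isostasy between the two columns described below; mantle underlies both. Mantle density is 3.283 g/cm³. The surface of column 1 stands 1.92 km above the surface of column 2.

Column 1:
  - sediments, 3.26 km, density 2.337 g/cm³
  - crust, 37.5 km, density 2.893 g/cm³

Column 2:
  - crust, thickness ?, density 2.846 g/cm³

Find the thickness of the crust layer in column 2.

26.1 km

Take the compensation level at the base of the deeper column (depth z_c below the surface of column 1) and equate Σ ρ_i t_i down to z_c; mantle fills any gap and the z_c terms cancel.
Column 1: 3.26×2.337 + 37.5×2.893 + (z_c − 40.76)×3.283
Column 2: 1.92×0 + x×2.846 + (z_c − 1.92 − 0 − x)×3.283
The z_c×3.283 term appears on both sides and cancels. Collect the known terms of each column as K = Σ(ρt)_known − 3.283 × (depth of known layers): K_1 = 116.10612 − 3.283×40.76 = −17.70896; K_2 = 0 − 3.283×(1.92 + 0) = −6.30336.
Balance: K_1 = K_2 − x×(3.283 − 2.846), so x = (K_2 − K_1)/(3.283 − 2.846) = 11.4056/0.437 = 26.1 km.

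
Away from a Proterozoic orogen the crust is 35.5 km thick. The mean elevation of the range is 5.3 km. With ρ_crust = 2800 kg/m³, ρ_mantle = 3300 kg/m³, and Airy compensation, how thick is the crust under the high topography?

70.5 km

Root depth r = h ρ_c / (ρ_m − ρ_c) = 5.3 km × 2800 / 500 = 29.68 km.
Total thickness = T + h + r = 35.5 km + 5.3 km + 29.68 km = 70.5 km.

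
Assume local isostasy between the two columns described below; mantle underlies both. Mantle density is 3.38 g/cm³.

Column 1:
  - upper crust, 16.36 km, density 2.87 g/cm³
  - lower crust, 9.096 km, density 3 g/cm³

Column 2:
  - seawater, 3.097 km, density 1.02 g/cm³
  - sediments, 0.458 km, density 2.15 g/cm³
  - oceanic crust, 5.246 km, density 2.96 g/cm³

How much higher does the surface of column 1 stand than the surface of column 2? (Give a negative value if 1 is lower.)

0.51 km

For any compensation level in the mantle, the mantle terms cancel and isostasy reduces to e = (Σt_1 − Σt_2) − (Σ(ρt)_1 − Σ(ρt)_2) / ρ_m.
Σt_1 = 25.456 km; Σt_2 = 8.801 km; Σ(ρt)_1 = 74.2412; Σ(ρt)_2 = 19.6718 (in km·g/cm³).
e = (25.456 − 8.801) − (74.2412 − 19.6718) / 3.38 = 0.51 km.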